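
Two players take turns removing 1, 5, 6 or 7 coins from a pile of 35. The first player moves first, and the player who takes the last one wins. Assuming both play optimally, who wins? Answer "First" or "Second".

First

i:   0  1  2  3  4  5  6  7  8  9 10 11 12 13 14 15 16 17 18 19 20 21 22 23 24 25 26 27 28 29 30 31 32 33 34 35
     L  W  L  W  L  W  W  W  W  W  W  W  L  W  L  W  L  W  W  W  W  W  W  W  L  W  L  W  L  W  W  W  W  W  W  W
Position 35 is W, so the first player wins.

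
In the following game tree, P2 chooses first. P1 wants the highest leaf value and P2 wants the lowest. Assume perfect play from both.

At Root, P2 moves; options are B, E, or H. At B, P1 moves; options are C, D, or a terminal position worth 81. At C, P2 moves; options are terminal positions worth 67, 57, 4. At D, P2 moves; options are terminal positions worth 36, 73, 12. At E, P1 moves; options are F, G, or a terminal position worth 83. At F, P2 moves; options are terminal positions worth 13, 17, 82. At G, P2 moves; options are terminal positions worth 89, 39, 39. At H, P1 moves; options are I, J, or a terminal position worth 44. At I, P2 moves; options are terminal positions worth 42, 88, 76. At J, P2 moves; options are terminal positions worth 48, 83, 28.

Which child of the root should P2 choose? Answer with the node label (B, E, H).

C (P2): min(67, 57, 4) = 4
D (P2): min(36, 73, 12) = 12
B (P1): max(4, 12, 81) = 81
F (P2): min(13, 17, 82) = 13
G (P2): min(89, 39, 39) = 39
E (P1): max(13, 39, 83) = 83
I (P2): min(42, 88, 76) = 42
J (P2): min(48, 83, 28) = 28
H (P1): max(42, 28, 44) = 44
Root (P2): min(81, 83, 44) = 44
P2 picks the child with the lowest value: H (value 44).

H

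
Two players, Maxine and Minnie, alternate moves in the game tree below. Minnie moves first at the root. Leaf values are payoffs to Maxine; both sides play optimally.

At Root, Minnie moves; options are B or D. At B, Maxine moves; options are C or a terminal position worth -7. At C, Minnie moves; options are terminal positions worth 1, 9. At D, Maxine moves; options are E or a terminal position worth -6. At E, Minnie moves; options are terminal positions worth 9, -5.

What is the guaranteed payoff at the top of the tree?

C (Minnie): min(1, 9) = 1
B (Maxine): max(1, -7) = 1
E (Minnie): min(9, -5) = -5
D (Maxine): max(-5, -6) = -5
Root (Minnie): min(1, -5) = -5

-5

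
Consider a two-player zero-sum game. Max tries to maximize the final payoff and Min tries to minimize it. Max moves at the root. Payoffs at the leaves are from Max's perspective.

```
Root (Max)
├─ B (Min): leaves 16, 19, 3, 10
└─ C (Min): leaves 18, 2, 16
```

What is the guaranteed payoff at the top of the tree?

3

B (Min): min(16, 19, 3, 10) = 3
C (Min): min(18, 2, 16) = 2
Root (Max): max(3, 2) = 3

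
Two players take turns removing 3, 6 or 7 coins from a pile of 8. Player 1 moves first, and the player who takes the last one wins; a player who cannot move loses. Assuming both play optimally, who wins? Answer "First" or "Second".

Positions where the player to move wins (W) vs loses (L):
i:   0  1  2  3  4  5  6  7  8
     L  L  L  W  W  W  W  W  W
Position 8 is W, so the first player wins.

First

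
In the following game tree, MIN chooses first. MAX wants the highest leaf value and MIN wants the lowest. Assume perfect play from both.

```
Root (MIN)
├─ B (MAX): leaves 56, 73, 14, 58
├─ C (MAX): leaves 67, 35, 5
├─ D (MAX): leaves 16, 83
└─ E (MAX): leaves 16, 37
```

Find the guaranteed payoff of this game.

37

B (MAX): max(56, 73, 14, 58) = 73
C (MAX): max(67, 35, 5) = 67
D (MAX): max(16, 83) = 83
E (MAX): max(16, 37) = 37
Root (MIN): min(73, 67, 83, 37) = 37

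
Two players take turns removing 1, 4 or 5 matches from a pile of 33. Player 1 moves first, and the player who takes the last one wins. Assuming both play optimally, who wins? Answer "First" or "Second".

W/L table (W = player to move can force a win):
i:   0  1  2  3  4  5  6  7  8  9 10 11 12 13 14 15 16 17 18 19 20 21 22 23 24 25 26 27 28 29 30 31 32 33
     L  W  L  W  W  W  W  W  L  W  L  W  W  W  W  W  L  W  L  W  W  W  W  W  L  W  L  W  W  W  W  W  L  W
Position 33 is W, so the first player wins.

First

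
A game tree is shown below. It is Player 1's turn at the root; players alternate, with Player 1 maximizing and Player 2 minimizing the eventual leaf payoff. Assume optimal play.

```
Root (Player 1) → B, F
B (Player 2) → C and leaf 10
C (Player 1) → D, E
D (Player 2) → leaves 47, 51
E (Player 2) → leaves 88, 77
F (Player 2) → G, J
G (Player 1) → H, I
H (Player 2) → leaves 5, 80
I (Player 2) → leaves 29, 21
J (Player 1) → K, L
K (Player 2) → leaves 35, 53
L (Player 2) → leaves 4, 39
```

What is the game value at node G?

H: min(5, 80) = 5
I: min(29, 21) = 21
G: max(5, 21) = 21

21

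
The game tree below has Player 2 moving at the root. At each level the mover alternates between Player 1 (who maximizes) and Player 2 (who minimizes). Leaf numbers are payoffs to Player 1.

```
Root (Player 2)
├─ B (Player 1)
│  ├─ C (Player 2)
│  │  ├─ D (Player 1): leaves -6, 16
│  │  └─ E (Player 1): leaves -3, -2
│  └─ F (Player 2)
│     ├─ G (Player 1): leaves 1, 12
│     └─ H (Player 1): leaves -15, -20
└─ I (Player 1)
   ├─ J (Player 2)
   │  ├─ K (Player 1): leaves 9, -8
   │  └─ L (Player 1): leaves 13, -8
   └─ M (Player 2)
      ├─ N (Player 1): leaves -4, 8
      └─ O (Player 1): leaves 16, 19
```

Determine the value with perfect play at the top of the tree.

-2

D (Player 1): max(-6, 16) = 16
E (Player 1): max(-3, -2) = -2
C (Player 2): min(16, -2) = -2
G (Player 1): max(1, 12) = 12
H (Player 1): max(-15, -20) = -15
F (Player 2): min(12, -15) = -15
B (Player 1): max(-2, -15) = -2
K (Player 1): max(9, -8) = 9
L (Player 1): max(13, -8) = 13
J (Player 2): min(9, 13) = 9
N (Player 1): max(-4, 8) = 8
O (Player 1): max(16, 19) = 19
M (Player 2): min(8, 19) = 8
I (Player 1): max(9, 8) = 9
Root (Player 2): min(-2, 9) = -2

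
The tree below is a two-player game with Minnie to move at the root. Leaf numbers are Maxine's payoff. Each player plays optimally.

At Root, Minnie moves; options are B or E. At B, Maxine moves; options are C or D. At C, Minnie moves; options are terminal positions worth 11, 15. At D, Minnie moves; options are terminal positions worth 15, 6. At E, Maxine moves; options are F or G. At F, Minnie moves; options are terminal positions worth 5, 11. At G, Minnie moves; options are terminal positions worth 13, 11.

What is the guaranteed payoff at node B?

11

C: min(11, 15) = 11
D: min(15, 6) = 6
B: max(11, 6) = 11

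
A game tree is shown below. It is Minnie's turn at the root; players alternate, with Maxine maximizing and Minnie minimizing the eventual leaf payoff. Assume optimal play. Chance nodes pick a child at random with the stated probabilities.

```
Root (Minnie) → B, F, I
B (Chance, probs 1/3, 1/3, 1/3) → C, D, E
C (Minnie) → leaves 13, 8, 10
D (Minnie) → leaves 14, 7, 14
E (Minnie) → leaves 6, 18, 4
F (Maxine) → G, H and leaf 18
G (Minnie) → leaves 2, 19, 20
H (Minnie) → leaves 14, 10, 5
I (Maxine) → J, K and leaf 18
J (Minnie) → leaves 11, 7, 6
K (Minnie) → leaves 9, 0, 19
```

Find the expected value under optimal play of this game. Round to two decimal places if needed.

6.33

C (Minnie): min(13, 8, 10) = 8
D (Minnie): min(14, 7, 14) = 7
E (Minnie): min(6, 18, 4) = 4
B (Chance): 1/3·8 + 1/3·7 + 1/3·4 = 6.33
G (Minnie): min(2, 19, 20) = 2
H (Minnie): min(14, 10, 5) = 5
F (Maxine): max(2, 5, 18) = 18
J (Minnie): min(11, 7, 6) = 6
K (Minnie): min(9, 0, 19) = 0
I (Maxine): max(6, 0, 18) = 18
Root (Minnie): min(6.33, 18, 18) = 6.33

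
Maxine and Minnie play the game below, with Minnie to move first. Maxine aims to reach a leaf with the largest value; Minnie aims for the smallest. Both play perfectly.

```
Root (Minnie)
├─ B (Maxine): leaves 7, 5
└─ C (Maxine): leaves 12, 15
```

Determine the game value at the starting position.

B (Maxine): max(7, 5) = 7
C (Maxine): max(12, 15) = 15
Root (Minnie): min(7, 15) = 7

7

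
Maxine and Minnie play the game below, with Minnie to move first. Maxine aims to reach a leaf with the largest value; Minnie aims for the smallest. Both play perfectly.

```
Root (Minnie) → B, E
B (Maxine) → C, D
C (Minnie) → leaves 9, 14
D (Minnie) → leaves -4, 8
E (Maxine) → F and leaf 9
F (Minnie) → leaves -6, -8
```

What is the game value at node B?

9

C: min(9, 14) = 9
D: min(-4, 8) = -4
B: max(9, -4) = 9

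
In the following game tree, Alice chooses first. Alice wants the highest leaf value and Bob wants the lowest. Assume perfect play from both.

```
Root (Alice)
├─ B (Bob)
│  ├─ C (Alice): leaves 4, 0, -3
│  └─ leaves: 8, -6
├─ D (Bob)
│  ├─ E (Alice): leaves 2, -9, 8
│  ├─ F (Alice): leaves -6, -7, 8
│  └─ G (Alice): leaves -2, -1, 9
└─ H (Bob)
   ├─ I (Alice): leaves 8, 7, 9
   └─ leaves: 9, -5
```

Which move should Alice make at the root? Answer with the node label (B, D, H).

D

C (Alice): max(4, 0, -3) = 4
B (Bob): min(4, 8, -6) = -6
E (Alice): max(2, -9, 8) = 8
F (Alice): max(-6, -7, 8) = 8
G (Alice): max(-2, -1, 9) = 9
D (Bob): min(8, 8, 9) = 8
I (Alice): max(8, 7, 9) = 9
H (Bob): min(9, 9, -5) = -5
Root (Alice): max(-6, 8, -5) = 8
Alice picks the child with the highest value: D (value 8).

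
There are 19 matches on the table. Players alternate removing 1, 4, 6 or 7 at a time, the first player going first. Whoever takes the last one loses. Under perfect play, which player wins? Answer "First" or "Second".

W/L table (W = player to move can force a win):
i:   0  1  2  3  4  5  6  7  8  9 10 11 12 13 14 15 16 17 18 19
     W  L  W  L  W  W  L  W  W  W  W  L  W  W  L  W  L  W  W  L
Position 19 is L, so the second player wins.

Second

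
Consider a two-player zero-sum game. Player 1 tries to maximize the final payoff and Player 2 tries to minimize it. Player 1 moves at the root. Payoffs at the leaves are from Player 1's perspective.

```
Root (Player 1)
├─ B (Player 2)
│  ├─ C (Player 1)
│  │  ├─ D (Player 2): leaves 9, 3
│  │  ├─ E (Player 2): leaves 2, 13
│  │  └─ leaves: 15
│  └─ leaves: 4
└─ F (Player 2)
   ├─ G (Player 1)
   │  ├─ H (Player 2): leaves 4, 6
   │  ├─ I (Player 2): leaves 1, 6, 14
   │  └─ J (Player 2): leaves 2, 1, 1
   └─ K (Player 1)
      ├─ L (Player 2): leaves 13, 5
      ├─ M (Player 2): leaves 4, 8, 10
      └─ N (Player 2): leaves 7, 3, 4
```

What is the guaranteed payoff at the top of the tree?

D (Player 2): min(9, 3) = 3
E (Player 2): min(2, 13) = 2
C (Player 1): max(3, 2, 15) = 15
B (Player 2): min(15, 4) = 4
H (Player 2): min(4, 6) = 4
I (Player 2): min(1, 6, 14) = 1
J (Player 2): min(2, 1, 1) = 1
G (Player 1): max(4, 1, 1) = 4
L (Player 2): min(13, 5) = 5
M (Player 2): min(4, 8, 10) = 4
N (Player 2): min(7, 3, 4) = 3
K (Player 1): max(5, 4, 3) = 5
F (Player 2): min(4, 5) = 4
Root (Player 1): max(4, 4) = 4

4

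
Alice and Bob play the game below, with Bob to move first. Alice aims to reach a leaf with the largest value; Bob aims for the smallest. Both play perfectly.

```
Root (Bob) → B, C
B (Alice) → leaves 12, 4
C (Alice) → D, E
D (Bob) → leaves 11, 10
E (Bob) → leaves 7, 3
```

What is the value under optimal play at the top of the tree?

10

B (Alice): max(12, 4) = 12
D (Bob): min(11, 10) = 10
E (Bob): min(7, 3) = 3
C (Alice): max(10, 3) = 10
Root (Bob): min(12, 10) = 10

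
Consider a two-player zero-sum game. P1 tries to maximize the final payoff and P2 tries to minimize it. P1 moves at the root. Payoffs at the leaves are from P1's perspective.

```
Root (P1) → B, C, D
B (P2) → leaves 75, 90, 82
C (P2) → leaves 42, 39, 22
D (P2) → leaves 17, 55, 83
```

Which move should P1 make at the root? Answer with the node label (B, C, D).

B (P2): min(75, 90, 82) = 75
C (P2): min(42, 39, 22) = 22
D (P2): min(17, 55, 83) = 17
Root (P1): max(75, 22, 17) = 75
P1 picks the child with the highest value: B (value 75).

B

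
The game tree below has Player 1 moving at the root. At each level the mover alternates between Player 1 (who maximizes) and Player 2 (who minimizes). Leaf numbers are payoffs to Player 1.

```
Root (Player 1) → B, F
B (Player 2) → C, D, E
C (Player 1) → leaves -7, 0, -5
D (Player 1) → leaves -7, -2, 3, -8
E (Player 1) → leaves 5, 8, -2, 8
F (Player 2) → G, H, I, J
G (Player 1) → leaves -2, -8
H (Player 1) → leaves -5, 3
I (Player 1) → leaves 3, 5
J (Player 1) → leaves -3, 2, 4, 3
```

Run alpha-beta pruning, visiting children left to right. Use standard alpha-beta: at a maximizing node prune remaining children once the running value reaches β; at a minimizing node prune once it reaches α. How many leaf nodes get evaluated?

C [α=-∞,β=+∞]: v=0
D [α=-∞,β=0]: v=3 after child 3 ≥ β → β-cutoff, skip 1
E [α=-∞,β=0]: v=5 after child 1 ≥ β → β-cutoff, skip 3
B [α=-∞,β=+∞]: v=0
G [α=0,β=+∞]: v=-2
F [α=0,β=+∞]: v=-2 after child 1 ≤ α → α-cutoff, skip 3
Root [α=-∞,β=+∞]: v=0
Leaves evaluated: 9 of 21.

9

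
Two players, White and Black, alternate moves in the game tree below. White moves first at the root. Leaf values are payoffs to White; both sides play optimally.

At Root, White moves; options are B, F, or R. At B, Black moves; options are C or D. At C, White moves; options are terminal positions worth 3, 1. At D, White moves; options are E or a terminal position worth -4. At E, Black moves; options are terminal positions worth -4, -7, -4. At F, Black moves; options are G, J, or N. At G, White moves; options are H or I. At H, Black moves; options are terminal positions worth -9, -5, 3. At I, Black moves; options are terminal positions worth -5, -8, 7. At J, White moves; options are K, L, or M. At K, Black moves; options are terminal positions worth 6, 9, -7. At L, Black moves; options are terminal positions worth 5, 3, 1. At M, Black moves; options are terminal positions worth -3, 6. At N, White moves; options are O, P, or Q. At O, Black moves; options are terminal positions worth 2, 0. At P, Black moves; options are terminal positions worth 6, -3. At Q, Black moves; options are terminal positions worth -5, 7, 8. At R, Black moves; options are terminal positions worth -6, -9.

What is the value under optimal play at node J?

1

K: min(6, 9, -7) = -7
L: min(5, 3, 1) = 1
M: min(-3, 6) = -3
J: max(-7, 1, -3) = 1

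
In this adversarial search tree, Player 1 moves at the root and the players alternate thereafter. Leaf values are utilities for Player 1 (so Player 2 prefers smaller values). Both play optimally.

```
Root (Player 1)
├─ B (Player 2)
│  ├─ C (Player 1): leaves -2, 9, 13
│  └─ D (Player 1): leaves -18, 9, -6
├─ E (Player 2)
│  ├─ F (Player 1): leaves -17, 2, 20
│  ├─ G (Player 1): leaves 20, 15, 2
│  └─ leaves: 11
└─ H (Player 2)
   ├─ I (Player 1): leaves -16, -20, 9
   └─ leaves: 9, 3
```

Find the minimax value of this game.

C (Player 1): max(-2, 9, 13) = 13
D (Player 1): max(-18, 9, -6) = 9
B (Player 2): min(13, 9) = 9
F (Player 1): max(-17, 2, 20) = 20
G (Player 1): max(20, 15, 2) = 20
E (Player 2): min(20, 20, 11) = 11
I (Player 1): max(-16, -20, 9) = 9
H (Player 2): min(9, 9, 3) = 3
Root (Player 1): max(9, 11, 3) = 11

11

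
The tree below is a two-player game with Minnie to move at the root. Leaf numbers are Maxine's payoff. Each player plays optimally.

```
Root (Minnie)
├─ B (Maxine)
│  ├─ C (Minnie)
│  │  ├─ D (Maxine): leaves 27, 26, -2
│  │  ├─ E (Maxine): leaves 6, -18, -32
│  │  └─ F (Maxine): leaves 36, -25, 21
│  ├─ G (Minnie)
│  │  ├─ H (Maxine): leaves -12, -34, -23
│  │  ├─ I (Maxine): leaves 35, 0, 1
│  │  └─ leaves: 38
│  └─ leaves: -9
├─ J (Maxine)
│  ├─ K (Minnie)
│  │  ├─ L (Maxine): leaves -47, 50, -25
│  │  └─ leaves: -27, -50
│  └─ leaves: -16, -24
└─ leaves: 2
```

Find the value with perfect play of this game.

D (Maxine): max(27, 26, -2) = 27
E (Maxine): max(6, -18, -32) = 6
F (Maxine): max(36, -25, 21) = 36
C (Minnie): min(27, 6, 36) = 6
H (Maxine): max(-12, -34, -23) = -12
I (Maxine): max(35, 0, 1) = 35
G (Minnie): min(-12, 35, 38) = -12
B (Maxine): max(6, -12, -9) = 6
L (Maxine): max(-47, 50, -25) = 50
K (Minnie): min(50, -27, -50) = -50
J (Maxine): max(-50, -16, -24) = -16
Root (Minnie): min(6, -16, 2) = -16

-16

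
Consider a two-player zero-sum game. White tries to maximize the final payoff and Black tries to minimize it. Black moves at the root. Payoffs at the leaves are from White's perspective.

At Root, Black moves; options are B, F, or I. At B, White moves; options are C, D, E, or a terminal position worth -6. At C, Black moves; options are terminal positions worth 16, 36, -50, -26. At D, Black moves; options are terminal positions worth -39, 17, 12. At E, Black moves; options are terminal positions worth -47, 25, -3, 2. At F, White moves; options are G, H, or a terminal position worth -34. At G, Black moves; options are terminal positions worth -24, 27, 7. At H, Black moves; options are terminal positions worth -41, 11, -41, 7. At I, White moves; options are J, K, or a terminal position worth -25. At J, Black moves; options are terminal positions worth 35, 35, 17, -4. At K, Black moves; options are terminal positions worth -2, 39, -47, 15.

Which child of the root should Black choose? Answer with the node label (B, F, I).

F

C (Black): min(16, 36, -50, -26) = -50
D (Black): min(-39, 17, 12) = -39
E (Black): min(-47, 25, -3, 2) = -47
B (White): max(-50, -39, -47, -6) = -6
G (Black): min(-24, 27, 7) = -24
H (Black): min(-41, 11, -41, 7) = -41
F (White): max(-24, -41, -34) = -24
J (Black): min(35, 35, 17, -4) = -4
K (Black): min(-2, 39, -47, 15) = -47
I (White): max(-4, -47, -25) = -4
Root (Black): min(-6, -24, -4) = -24
Black picks the child with the lowest value: F (value -24).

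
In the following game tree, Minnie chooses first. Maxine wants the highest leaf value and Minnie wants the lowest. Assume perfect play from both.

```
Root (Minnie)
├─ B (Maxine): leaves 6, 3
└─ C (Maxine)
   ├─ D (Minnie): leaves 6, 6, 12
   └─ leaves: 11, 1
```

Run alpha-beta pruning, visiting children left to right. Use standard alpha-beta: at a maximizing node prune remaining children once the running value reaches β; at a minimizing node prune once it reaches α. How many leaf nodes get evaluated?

B [α=-∞,β=+∞]: v=6
D [α=-∞,β=6]: v=6
C [α=-∞,β=6]: v=6 after child 1 ≥ β → β-cutoff, skip 2
Root [α=-∞,β=+∞]: v=6
Leaves evaluated: 5 of 7.

5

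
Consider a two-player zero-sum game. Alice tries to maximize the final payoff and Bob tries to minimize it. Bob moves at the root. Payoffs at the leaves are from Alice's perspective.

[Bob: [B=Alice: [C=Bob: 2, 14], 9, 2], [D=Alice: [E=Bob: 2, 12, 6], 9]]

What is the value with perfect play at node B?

C: min(2, 14) = 2
B: max(2, 9, 2) = 9

9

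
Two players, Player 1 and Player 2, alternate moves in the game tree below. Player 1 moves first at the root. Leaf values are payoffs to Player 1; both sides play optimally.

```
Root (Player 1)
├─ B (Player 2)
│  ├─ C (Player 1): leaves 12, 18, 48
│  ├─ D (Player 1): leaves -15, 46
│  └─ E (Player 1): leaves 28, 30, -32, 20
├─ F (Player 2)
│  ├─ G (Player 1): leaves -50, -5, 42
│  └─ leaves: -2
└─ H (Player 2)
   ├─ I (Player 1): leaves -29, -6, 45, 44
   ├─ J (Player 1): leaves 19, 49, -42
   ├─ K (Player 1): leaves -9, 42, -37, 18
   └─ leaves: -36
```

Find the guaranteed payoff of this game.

C (Player 1): max(12, 18, 48) = 48
D (Player 1): max(-15, 46) = 46
E (Player 1): max(28, 30, -32, 20) = 30
B (Player 2): min(48, 46, 30) = 30
G (Player 1): max(-50, -5, 42) = 42
F (Player 2): min(42, -2) = -2
I (Player 1): max(-29, -6, 45, 44) = 45
J (Player 1): max(19, 49, -42) = 49
K (Player 1): max(-9, 42, -37, 18) = 42
H (Player 2): min(45, 49, 42, -36) = -36
Root (Player 1): max(30, -2, -36) = 30

30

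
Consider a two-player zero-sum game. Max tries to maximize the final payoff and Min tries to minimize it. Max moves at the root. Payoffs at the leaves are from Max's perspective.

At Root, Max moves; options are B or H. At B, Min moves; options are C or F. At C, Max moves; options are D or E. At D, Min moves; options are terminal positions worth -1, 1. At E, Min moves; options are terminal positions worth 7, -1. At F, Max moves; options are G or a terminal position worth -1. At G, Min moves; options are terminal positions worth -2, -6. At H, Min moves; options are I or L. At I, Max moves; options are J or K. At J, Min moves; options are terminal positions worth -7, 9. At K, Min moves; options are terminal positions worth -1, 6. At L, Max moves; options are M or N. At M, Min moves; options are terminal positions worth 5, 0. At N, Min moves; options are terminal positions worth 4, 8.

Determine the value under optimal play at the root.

D (Min): min(-1, 1) = -1
E (Min): min(7, -1) = -1
C (Max): max(-1, -1) = -1
G (Min): min(-2, -6) = -6
F (Max): max(-6, -1) = -1
B (Min): min(-1, -1) = -1
J (Min): min(-7, 9) = -7
K (Min): min(-1, 6) = -1
I (Max): max(-7, -1) = -1
M (Min): min(5, 0) = 0
N (Min): min(4, 8) = 4
L (Max): max(0, 4) = 4
H (Min): min(-1, 4) = -1
Root (Max): max(-1, -1) = -1

-1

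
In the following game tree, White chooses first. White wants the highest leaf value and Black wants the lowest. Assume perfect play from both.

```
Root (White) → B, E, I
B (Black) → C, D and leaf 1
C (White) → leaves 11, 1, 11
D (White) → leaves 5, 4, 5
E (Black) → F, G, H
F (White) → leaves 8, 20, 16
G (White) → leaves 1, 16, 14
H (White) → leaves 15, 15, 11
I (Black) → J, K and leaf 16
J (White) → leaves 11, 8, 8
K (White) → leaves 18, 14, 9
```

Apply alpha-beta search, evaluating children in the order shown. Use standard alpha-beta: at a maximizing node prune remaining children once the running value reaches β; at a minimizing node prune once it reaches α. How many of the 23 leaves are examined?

C [α=-∞,β=+∞]: v=11
D [α=-∞,β=11]: v=5
B [α=-∞,β=+∞]: v=1
F [α=1,β=+∞]: v=20
G [α=1,β=20]: v=16
H [α=1,β=16]: v=15
E [α=1,β=+∞]: v=15
J [α=15,β=+∞]: v=11
I [α=15,β=+∞]: v=11 after child 1 ≤ α → α-cutoff, skip 2
Root [α=-∞,β=+∞]: v=15
Leaves evaluated: 19 of 23.

19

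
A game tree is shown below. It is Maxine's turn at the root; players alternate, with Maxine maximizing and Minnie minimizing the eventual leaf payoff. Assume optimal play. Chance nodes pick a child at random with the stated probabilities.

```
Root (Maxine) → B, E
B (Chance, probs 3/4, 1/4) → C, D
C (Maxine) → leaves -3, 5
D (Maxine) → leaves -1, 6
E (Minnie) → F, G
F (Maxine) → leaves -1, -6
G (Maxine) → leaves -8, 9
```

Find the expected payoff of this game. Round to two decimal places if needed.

5.25

C (Maxine): max(-3, 5) = 5
D (Maxine): max(-1, 6) = 6
B (Chance): 3/4·5 + 1/4·6 = 5.25
F (Maxine): max(-1, -6) = -1
G (Maxine): max(-8, 9) = 9
E (Minnie): min(-1, 9) = -1
Root (Maxine): max(5.25, -1) = 5.25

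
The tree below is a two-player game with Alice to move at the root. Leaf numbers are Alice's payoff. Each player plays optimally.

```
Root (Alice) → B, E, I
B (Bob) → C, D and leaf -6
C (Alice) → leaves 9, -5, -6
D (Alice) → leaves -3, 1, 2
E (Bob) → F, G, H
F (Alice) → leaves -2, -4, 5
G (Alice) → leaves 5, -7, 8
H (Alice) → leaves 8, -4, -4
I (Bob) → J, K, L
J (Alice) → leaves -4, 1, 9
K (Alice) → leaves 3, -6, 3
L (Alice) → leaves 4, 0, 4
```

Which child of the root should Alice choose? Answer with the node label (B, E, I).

C (Alice): max(9, -5, -6) = 9
D (Alice): max(-3, 1, 2) = 2
B (Bob): min(9, 2, -6) = -6
F (Alice): max(-2, -4, 5) = 5
G (Alice): max(5, -7, 8) = 8
H (Alice): max(8, -4, -4) = 8
E (Bob): min(5, 8, 8) = 5
J (Alice): max(-4, 1, 9) = 9
K (Alice): max(3, -6, 3) = 3
L (Alice): max(4, 0, 4) = 4
I (Bob): min(9, 3, 4) = 3
Root (Alice): max(-6, 5, 3) = 5
Alice picks the child with the highest value: E (value 5).

E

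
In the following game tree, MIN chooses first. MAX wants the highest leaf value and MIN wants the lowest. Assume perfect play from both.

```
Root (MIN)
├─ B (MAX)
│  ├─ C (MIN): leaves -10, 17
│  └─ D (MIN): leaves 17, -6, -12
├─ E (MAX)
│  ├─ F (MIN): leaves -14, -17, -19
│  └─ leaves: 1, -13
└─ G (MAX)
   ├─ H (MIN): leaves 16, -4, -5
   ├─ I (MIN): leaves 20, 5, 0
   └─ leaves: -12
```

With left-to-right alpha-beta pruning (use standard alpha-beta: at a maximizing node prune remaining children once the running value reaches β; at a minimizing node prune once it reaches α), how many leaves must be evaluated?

C [α=-∞,β=+∞]: v=-10
D [α=-10,β=+∞]: v=-12
B [α=-∞,β=+∞]: v=-10
F [α=-∞,β=-10]: v=-19
E [α=-∞,β=-10]: v=1 after child 2 ≥ β → β-cutoff, skip 1
H [α=-∞,β=-10]: v=-5
G [α=-∞,β=-10]: v=-5 after child 1 ≥ β → β-cutoff, skip 2
Root [α=-∞,β=+∞]: v=-10
Leaves evaluated: 12 of 17.

12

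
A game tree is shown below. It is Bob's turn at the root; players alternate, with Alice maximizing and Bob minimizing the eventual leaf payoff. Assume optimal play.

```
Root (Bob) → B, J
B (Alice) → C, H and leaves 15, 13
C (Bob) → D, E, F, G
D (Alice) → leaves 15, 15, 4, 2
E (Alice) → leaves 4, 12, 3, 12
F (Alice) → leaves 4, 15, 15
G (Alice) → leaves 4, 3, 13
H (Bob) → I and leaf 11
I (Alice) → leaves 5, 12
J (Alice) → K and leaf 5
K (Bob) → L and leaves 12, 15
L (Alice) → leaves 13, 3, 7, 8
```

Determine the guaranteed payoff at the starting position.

D (Alice): max(15, 15, 4, 2) = 15
E (Alice): max(4, 12, 3, 12) = 12
F (Alice): max(4, 15, 15) = 15
G (Alice): max(4, 3, 13) = 13
C (Bob): min(15, 12, 15, 13) = 12
I (Alice): max(5, 12) = 12
H (Bob): min(12, 11) = 11
B (Alice): max(12, 11, 15, 13) = 15
L (Alice): max(13, 3, 7, 8) = 13
K (Bob): min(13, 12, 15) = 12
J (Alice): max(12, 5) = 12
Root (Bob): min(15, 12) = 12

12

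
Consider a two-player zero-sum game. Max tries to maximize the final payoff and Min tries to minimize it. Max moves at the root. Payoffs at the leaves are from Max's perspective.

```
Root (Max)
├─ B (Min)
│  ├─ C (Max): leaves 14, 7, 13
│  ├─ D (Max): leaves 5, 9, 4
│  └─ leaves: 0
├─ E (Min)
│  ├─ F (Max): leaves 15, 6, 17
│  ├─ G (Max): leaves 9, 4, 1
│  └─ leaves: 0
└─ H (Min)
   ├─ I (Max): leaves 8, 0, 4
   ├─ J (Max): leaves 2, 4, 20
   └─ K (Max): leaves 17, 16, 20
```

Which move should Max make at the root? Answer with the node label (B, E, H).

C (Max): max(14, 7, 13) = 14
D (Max): max(5, 9, 4) = 9
B (Min): min(14, 9, 0) = 0
F (Max): max(15, 6, 17) = 17
G (Max): max(9, 4, 1) = 9
E (Min): min(17, 9, 0) = 0
I (Max): max(8, 0, 4) = 8
J (Max): max(2, 4, 20) = 20
K (Max): max(17, 16, 20) = 20
H (Min): min(8, 20, 20) = 8
Root (Max): max(0, 0, 8) = 8
Max picks the child with the highest value: H (value 8).

H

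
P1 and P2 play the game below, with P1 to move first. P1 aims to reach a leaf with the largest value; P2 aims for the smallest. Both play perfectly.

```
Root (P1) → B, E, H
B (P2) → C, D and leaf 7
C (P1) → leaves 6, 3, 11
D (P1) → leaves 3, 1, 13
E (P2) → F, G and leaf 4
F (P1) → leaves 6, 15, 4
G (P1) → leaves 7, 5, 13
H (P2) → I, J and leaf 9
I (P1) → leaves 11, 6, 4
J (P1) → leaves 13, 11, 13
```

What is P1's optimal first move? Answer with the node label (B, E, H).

H

C (P1): max(6, 3, 11) = 11
D (P1): max(3, 1, 13) = 13
B (P2): min(11, 13, 7) = 7
F (P1): max(6, 15, 4) = 15
G (P1): max(7, 5, 13) = 13
E (P2): min(15, 13, 4) = 4
I (P1): max(11, 6, 4) = 11
J (P1): max(13, 11, 13) = 13
H (P2): min(11, 13, 9) = 9
Root (P1): max(7, 4, 9) = 9
P1 picks the child with the highest value: H (value 9).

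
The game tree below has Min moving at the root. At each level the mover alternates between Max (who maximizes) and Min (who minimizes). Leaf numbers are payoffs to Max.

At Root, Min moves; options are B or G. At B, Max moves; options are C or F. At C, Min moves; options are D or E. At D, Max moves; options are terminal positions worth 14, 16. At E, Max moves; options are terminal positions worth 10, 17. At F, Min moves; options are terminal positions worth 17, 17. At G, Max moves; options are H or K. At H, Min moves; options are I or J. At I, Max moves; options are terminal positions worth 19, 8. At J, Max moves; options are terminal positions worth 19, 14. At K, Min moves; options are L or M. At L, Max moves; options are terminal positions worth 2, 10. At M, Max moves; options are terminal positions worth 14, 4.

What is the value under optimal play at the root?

D (Max): max(14, 16) = 16
E (Max): max(10, 17) = 17
C (Min): min(16, 17) = 16
F (Min): min(17, 17) = 17
B (Max): max(16, 17) = 17
I (Max): max(19, 8) = 19
J (Max): max(19, 14) = 19
H (Min): min(19, 19) = 19
L (Max): max(2, 10) = 10
M (Max): max(14, 4) = 14
K (Min): min(10, 14) = 10
G (Max): max(19, 10) = 19
Root (Min): min(17, 19) = 17

17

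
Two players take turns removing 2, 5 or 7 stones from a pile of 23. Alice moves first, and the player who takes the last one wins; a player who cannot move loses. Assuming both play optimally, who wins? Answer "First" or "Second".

Mark each pile size as W (mover wins) or L (mover loses):
i:   0  1  2  3  4  5  6  7  8  9 10 11 12 13 14 15 16 17 18 19 20 21 22 23
     L  L  W  W  L  W  W  W  W  W  L  W  W  L  L  W  W  W  W  W  W  W  L  L
Position 23 is L, so the second player wins.

Second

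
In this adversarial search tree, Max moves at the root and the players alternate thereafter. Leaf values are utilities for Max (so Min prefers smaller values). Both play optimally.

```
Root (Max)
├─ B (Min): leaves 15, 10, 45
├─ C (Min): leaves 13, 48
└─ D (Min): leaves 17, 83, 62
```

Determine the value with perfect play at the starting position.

17

B (Min): min(15, 10, 45) = 10
C (Min): min(13, 48) = 13
D (Min): min(17, 83, 62) = 17
Root (Max): max(10, 13, 17) = 17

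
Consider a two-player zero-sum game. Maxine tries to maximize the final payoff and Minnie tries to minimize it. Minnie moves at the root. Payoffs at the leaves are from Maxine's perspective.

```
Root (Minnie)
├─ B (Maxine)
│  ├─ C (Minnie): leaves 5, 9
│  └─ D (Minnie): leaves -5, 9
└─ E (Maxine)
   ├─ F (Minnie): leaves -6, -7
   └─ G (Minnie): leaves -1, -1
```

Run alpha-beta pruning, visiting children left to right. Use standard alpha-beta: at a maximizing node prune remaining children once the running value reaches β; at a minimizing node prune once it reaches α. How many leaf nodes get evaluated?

C [α=-∞,β=+∞]: v=5
D [α=5,β=+∞]: v=-5 after child 1 ≤ α → α-cutoff, skip 1
B [α=-∞,β=+∞]: v=5
F [α=-∞,β=5]: v=-7
G [α=-7,β=5]: v=-1
E [α=-∞,β=5]: v=-1
Root [α=-∞,β=+∞]: v=-1
Leaves evaluated: 7 of 8.

7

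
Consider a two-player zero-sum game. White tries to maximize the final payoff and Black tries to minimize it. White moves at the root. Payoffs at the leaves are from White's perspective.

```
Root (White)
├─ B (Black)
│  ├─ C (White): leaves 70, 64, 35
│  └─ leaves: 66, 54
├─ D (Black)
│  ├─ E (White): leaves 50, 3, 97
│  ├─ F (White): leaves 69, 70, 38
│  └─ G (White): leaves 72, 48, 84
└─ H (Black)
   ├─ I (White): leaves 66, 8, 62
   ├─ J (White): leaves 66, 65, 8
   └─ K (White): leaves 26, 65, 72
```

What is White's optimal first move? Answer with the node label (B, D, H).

C (White): max(70, 64, 35) = 70
B (Black): min(70, 66, 54) = 54
E (White): max(50, 3, 97) = 97
F (White): max(69, 70, 38) = 70
G (White): max(72, 48, 84) = 84
D (Black): min(97, 70, 84) = 70
I (White): max(66, 8, 62) = 66
J (White): max(66, 65, 8) = 66
K (White): max(26, 65, 72) = 72
H (Black): min(66, 66, 72) = 66
Root (White): max(54, 70, 66) = 70
White picks the child with the highest value: D (value 70).

D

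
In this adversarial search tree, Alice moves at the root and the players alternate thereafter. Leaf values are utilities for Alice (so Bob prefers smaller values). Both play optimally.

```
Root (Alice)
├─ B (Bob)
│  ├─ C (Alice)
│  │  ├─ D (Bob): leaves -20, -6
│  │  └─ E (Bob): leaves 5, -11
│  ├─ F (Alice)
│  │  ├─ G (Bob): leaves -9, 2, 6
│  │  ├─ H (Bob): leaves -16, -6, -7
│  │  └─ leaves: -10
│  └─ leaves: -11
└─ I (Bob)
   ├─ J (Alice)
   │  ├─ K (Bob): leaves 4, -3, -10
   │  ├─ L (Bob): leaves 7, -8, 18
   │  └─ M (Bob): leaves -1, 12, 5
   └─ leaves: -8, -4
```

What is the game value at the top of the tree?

-8

D (Bob): min(-20, -6) = -20
E (Bob): min(5, -11) = -11
C (Alice): max(-20, -11) = -11
G (Bob): min(-9, 2, 6) = -9
H (Bob): min(-16, -6, -7) = -16
F (Alice): max(-9, -16, -10) = -9
B (Bob): min(-11, -9, -11) = -11
K (Bob): min(4, -3, -10) = -10
L (Bob): min(7, -8, 18) = -8
M (Bob): min(-1, 12, 5) = -1
J (Alice): max(-10, -8, -1) = -1
I (Bob): min(-1, -8, -4) = -8
Root (Alice): max(-11, -8) = -8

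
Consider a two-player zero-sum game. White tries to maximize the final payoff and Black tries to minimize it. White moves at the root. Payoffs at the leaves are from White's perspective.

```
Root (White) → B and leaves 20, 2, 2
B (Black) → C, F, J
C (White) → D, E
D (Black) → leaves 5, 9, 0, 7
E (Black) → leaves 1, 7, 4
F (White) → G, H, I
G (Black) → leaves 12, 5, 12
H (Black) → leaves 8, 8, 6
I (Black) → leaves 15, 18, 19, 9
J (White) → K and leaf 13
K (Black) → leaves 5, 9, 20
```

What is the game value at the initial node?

20

D (Black): min(5, 9, 0, 7) = 0
E (Black): min(1, 7, 4) = 1
C (White): max(0, 1) = 1
G (Black): min(12, 5, 12) = 5
H (Black): min(8, 8, 6) = 6
I (Black): min(15, 18, 19, 9) = 9
F (White): max(5, 6, 9) = 9
K (Black): min(5, 9, 20) = 5
J (White): max(5, 13) = 13
B (Black): min(1, 9, 13) = 1
Root (White): max(1, 20, 2, 2) = 20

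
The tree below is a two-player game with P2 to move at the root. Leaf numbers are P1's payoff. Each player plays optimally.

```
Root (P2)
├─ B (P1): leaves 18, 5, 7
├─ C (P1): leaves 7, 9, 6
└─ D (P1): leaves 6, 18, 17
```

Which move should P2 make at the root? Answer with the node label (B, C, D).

C

B (P1): max(18, 5, 7) = 18
C (P1): max(7, 9, 6) = 9
D (P1): max(6, 18, 17) = 18
Root (P2): min(18, 9, 18) = 9
P2 picks the child with the lowest value: C (value 9).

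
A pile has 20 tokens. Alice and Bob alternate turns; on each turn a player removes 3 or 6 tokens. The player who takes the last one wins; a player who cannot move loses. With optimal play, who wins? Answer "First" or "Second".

Second

Compute winning (W) and losing (L) positions by backward induction:
i:   0  1  2  3  4  5  6  7  8  9 10 11 12 13 14 15 16 17 18 19 20
     L  L  L  W  W  W  W  W  W  L  L  L  W  W  W  W  W  W  L  L  L
Position 20 is L, so the second player wins.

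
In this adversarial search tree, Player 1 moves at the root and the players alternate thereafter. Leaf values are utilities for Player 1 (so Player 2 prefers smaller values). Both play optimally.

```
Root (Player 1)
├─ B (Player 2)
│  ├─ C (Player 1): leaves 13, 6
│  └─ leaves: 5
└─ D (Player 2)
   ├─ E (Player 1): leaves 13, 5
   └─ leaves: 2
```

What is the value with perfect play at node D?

2

E: max(13, 5) = 13
D: min(13, 2) = 2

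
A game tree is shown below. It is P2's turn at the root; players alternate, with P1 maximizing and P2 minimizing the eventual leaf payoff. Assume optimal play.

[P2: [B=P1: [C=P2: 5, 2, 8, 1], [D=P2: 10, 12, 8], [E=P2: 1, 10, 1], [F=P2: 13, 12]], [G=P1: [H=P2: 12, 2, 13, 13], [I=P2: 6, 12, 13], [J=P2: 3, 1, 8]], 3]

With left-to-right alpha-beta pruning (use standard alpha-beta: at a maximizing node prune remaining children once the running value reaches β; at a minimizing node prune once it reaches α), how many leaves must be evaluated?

C [α=-∞,β=+∞]: v=1
D [α=1,β=+∞]: v=8
E [α=8,β=+∞]: v=1 after child 1 ≤ α → α-cutoff, skip 2
F [α=8,β=+∞]: v=12
B [α=-∞,β=+∞]: v=12
H [α=-∞,β=12]: v=2
I [α=2,β=12]: v=6
J [α=6,β=12]: v=3 after child 1 ≤ α → α-cutoff, skip 2
G [α=-∞,β=12]: v=6
Root [α=-∞,β=+∞]: v=3
Leaves evaluated: 19 of 23.

19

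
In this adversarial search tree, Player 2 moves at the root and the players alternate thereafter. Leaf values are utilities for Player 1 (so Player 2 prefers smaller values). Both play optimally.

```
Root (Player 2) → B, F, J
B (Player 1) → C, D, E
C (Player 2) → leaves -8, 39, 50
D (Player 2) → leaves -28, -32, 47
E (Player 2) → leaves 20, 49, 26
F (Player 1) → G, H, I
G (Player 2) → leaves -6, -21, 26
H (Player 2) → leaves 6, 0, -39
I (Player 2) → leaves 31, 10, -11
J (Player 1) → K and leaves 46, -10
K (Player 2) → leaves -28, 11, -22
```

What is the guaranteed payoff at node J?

46

K: min(-28, 11, -22) = -28
J: max(-28, 46, -10) = 46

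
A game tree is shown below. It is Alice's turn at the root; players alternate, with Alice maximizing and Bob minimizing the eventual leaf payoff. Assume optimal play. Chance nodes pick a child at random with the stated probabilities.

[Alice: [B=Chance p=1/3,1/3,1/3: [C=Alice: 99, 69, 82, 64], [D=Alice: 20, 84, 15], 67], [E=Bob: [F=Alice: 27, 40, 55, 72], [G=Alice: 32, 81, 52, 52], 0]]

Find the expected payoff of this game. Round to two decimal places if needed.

C (Alice): max(99, 69, 82, 64) = 99
D (Alice): max(20, 84, 15) = 84
B (Chance): 1/3·99 + 1/3·84 + 1/3·67 = 83.33
F (Alice): max(27, 40, 55, 72) = 72
G (Alice): max(32, 81, 52, 52) = 81
E (Bob): min(72, 81, 0) = 0
Root (Alice): max(83.33, 0) = 83.33

83.33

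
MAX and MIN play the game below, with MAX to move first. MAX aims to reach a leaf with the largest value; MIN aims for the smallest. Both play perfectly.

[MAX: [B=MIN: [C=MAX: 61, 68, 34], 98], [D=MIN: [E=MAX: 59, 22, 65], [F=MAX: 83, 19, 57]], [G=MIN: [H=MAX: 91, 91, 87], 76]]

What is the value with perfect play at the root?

C (MAX): max(61, 68, 34) = 68
B (MIN): min(68, 98) = 68
E (MAX): max(59, 22, 65) = 65
F (MAX): max(83, 19, 57) = 83
D (MIN): min(65, 83) = 65
H (MAX): max(91, 91, 87) = 91
G (MIN): min(91, 76) = 76
Root (MAX): max(68, 65, 76) = 76

76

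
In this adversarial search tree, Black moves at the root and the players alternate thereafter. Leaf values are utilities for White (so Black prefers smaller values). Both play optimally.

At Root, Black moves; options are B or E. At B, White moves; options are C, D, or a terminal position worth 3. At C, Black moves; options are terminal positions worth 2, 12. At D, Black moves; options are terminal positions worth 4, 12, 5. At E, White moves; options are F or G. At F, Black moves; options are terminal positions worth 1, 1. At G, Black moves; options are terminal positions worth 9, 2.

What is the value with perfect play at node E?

2

F: min(1, 1) = 1
G: min(9, 2) = 2
E: max(1, 2) = 2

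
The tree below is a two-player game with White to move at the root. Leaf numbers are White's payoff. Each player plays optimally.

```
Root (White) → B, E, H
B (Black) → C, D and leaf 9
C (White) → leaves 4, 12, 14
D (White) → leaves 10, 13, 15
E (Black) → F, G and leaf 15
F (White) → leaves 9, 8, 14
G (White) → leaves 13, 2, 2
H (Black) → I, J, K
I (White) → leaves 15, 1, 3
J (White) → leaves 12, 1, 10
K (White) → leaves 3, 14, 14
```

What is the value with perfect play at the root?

C (White): max(4, 12, 14) = 14
D (White): max(10, 13, 15) = 15
B (Black): min(14, 15, 9) = 9
F (White): max(9, 8, 14) = 14
G (White): max(13, 2, 2) = 13
E (Black): min(14, 13, 15) = 13
I (White): max(15, 1, 3) = 15
J (White): max(12, 1, 10) = 12
K (White): max(3, 14, 14) = 14
H (Black): min(15, 12, 14) = 12
Root (White): max(9, 13, 12) = 13

13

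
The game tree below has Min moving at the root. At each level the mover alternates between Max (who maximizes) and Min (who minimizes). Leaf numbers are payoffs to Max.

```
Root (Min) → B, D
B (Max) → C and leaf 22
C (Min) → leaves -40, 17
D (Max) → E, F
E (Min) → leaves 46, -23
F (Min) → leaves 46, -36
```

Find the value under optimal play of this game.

-23

C (Min): min(-40, 17) = -40
B (Max): max(-40, 22) = 22
E (Min): min(46, -23) = -23
F (Min): min(46, -36) = -36
D (Max): max(-23, -36) = -23
Root (Min): min(22, -23) = -23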